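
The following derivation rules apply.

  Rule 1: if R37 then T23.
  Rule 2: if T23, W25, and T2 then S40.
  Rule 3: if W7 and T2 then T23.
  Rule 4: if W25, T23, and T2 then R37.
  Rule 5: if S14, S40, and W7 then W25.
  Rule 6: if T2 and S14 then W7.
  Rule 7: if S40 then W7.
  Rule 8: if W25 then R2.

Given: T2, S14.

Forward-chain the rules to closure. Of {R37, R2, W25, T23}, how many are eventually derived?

1

T2 and S14 hold, so W7 follows (Rule 6).
From W7 and T2, Rule 3 gives T23.
R37 would need W25, T23, and T2 (Rule 4), but W25 is never established.
R2 would need W25 (Rule 8), but W25 is never established.
W25 would need S14, S40, and W7 (Rule 5), but S40 is never established.
T23: reached.
Reached: T23 — 1 of the 4.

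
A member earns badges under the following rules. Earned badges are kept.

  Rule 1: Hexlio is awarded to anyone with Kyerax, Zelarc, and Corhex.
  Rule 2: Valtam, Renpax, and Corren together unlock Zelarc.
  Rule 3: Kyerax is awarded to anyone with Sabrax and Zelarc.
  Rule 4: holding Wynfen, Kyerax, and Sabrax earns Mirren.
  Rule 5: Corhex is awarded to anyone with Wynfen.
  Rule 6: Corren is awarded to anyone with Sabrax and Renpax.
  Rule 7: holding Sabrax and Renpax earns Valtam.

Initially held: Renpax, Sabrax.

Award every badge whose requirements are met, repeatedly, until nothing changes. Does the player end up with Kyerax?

Yes

With Sabrax and Renpax, Valtam is earned (Rule 7).
With Sabrax and Renpax, Corren is earned (Rule 6).
With Valtam, Renpax, and Corren, Zelarc is earned (Rule 2).
With Sabrax and Zelarc, Kyerax is earned (Rule 3).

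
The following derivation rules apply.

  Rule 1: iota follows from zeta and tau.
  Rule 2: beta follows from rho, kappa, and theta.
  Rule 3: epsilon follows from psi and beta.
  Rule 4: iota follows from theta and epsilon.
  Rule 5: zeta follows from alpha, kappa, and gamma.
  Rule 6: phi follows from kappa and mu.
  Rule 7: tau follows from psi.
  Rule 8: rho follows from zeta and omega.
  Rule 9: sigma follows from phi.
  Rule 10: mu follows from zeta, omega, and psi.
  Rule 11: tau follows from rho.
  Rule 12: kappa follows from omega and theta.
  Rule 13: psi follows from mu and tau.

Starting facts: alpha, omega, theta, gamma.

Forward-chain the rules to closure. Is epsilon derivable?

No

epsilon would need psi and beta (Rule 3), but psi is never established.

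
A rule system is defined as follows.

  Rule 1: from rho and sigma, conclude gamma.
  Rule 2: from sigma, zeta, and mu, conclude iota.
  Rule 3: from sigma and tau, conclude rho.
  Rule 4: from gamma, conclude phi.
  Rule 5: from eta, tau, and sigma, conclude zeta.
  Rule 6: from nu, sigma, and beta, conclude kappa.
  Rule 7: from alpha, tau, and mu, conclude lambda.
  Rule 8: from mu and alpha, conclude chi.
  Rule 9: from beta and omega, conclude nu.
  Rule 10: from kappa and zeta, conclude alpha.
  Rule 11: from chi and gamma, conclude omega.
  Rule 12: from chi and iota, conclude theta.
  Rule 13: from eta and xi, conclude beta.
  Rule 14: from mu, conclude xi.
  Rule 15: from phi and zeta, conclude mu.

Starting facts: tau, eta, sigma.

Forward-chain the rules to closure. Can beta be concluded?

Yes

From eta, tau, and sigma, Rule 5 gives zeta.
sigma and tau hold, so rho follows (Rule 3).
rho and sigma hold, so gamma follows (Rule 1).
gamma holds, so phi follows (Rule 4).
phi and zeta hold, so mu follows (Rule 15).
mu holds, so xi follows (Rule 14).
From eta and xi, Rule 13 gives beta.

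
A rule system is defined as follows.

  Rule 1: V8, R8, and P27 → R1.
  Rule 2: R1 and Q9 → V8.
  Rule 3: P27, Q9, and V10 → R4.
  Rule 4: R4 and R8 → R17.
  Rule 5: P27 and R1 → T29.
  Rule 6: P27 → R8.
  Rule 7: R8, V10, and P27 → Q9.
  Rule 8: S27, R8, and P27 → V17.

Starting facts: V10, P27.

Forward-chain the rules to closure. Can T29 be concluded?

No

T29 would need P27 and R1 (Rule 5), but R1 is never established.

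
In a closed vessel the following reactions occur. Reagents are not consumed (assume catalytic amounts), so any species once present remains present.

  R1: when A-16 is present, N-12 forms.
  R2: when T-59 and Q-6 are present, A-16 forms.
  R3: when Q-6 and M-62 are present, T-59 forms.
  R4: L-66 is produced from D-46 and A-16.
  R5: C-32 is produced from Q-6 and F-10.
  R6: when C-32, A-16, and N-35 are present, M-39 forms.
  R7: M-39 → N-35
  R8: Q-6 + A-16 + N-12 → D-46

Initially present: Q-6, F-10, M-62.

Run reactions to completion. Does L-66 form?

Yes

Q-6 and M-62 present → T-59 forms (R3).
T-59 and Q-6 present → A-16 forms (R2).
A-16 present → N-12 forms (R1).
Q-6, A-16, and N-12 present → D-46 forms (R8).
D-46 and A-16 present → L-66 forms (R4).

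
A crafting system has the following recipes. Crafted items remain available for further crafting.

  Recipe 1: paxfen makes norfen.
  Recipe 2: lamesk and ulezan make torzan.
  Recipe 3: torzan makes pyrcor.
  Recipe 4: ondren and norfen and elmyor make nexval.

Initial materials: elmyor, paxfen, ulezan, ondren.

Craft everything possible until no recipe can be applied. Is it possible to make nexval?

Yes

paxfen → norfen (Recipe 1).
Using Recipe 4, ondren, norfen, and elmyor make nexval.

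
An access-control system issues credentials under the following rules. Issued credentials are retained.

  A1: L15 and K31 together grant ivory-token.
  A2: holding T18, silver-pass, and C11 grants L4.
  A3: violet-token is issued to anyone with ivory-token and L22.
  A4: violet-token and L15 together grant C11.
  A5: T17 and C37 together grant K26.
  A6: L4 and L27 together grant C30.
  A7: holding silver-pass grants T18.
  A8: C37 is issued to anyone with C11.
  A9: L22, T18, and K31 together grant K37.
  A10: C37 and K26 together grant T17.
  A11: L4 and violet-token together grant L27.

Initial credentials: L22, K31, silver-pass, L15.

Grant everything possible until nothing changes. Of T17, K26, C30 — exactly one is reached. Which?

C30

Holding silver-pass grants T18 (A7).
Holding L15 and K31 grants ivory-token (A1).
Holding ivory-token and L22 grants violet-token (A3).
Holding violet-token and L15 grants C11 (A4).
Holding T18, silver-pass, and C11 grants L4 (A2).
Holding L4 and violet-token grants L27 (A11).
Holding L4 and L27 grants C30 (A6).
K26 would need T17 and C37 (A5), but T17 is never granted. T17 would need C37 and K26 (A10), but K26 is never granted.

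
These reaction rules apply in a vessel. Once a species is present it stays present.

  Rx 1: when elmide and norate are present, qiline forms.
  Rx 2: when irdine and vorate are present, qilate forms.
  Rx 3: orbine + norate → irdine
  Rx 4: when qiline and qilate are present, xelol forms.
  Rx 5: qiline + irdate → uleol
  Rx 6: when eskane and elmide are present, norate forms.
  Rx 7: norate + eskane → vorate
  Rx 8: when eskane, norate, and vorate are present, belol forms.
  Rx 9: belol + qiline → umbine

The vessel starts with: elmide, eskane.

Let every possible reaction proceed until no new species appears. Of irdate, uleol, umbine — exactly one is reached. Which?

umbine

eskane and elmide present → norate forms (Rx 6).
elmide and norate present → qiline forms (Rx 1).
norate and eskane present → vorate forms (Rx 7).
eskane, norate, and vorate present → belol forms (Rx 8).
belol and qiline present → umbine forms (Rx 9).
uleol would need qiline and irdate (Rx 5), but irdate never forms. No rule produces irdate, and it is not given.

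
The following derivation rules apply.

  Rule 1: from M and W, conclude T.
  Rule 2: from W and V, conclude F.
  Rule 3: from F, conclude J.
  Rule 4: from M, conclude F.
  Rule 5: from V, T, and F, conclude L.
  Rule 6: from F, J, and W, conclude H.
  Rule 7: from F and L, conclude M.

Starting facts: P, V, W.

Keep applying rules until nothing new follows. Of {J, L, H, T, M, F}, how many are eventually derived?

From W and V, Rule 2 gives F.
From F, Rule 3 gives J.
From F, J, and W, Rule 6 gives H.
J: reached.
L would need V, T, and F (Rule 5), but T is never established.
H: reached.
T would need M and W (Rule 1), but M is never established.
M would need F and L (Rule 7), but L is never established.
F: reached.
Reached: J, H, and F — 3 of the 6.

3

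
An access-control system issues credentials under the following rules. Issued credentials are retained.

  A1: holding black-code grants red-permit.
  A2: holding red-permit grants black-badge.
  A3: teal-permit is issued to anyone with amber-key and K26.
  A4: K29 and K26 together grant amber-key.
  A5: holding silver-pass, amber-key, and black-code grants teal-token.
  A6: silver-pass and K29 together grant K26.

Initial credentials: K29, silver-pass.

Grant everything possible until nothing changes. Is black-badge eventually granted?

black-badge would need red-permit (A2), but red-permit is never granted.

No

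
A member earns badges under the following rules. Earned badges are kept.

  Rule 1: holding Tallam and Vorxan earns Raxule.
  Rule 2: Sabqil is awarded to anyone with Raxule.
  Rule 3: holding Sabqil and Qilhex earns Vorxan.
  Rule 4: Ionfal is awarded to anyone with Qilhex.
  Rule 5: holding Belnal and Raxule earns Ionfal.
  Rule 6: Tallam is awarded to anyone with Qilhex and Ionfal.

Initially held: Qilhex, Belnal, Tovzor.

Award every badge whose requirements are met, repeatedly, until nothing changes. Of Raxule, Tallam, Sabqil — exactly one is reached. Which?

With Qilhex, Ionfal is earned (Rule 4).
With Qilhex and Ionfal, Tallam is earned (Rule 6).
Raxule would need Tallam and Vorxan (Rule 1), but Vorxan is never earned. Sabqil would need Raxule (Rule 2), but Raxule is never earned.

Tallam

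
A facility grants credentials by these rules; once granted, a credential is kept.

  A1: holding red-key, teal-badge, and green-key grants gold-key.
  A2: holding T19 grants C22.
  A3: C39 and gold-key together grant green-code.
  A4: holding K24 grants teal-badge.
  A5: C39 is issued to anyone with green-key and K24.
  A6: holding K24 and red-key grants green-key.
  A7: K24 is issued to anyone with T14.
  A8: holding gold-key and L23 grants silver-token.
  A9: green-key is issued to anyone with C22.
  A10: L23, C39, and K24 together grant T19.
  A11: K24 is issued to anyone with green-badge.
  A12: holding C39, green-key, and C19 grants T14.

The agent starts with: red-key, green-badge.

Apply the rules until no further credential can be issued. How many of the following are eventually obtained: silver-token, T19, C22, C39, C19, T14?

1

Holding green-badge grants K24 (A11).
Holding K24 and red-key grants green-key (A6).
Holding green-key and K24 grants C39 (A5).
silver-token would need gold-key and L23 (A8), but L23 is never granted.
T19 would need L23, C39, and K24 (A10), but L23 is never granted.
C22 would need T19 (A2), but T19 is never granted.
C39: reached.
No rule produces C19, and it is not given.
T14 would need C39, green-key, and C19 (A12), but C19 is never granted.
Reached: C39 — 1 of the 6.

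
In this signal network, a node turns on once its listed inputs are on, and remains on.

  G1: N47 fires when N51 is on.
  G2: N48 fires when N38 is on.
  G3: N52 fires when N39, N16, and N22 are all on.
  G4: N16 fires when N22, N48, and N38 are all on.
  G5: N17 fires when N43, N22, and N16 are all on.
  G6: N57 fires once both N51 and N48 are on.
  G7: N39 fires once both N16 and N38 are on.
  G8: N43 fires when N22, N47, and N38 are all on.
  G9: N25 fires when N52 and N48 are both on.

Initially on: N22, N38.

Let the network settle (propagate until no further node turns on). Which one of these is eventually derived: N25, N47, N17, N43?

N25

G2: N38 on → N48 on.
N22, N48, and N38 are on, so N16 fires (G4).
N16 and N38 are on, so N39 fires (G7).
N39, N16, and N22 are on, so N52 fires (G3).
N52 and N48 are on, so N25 fires (G9).
N17 would need N43, N22, and N16 (G5), but N43 never turns on. N47 would need N51 (G1), but N51 never turns on. N43 would need N22, N47, and N38 (G8), but N47 never turns on.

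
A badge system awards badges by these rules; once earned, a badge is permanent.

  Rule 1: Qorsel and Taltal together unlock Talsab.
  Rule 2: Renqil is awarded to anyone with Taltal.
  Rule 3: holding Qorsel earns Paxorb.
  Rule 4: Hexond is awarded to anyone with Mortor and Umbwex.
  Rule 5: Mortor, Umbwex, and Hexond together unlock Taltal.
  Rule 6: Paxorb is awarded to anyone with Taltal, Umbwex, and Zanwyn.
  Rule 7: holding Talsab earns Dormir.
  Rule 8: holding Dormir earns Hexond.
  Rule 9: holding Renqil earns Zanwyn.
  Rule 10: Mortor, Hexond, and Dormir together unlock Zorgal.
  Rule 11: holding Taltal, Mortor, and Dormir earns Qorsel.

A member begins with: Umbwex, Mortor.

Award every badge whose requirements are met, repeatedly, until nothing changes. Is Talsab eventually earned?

Talsab would need Qorsel and Taltal (Rule 1), but Qorsel is never earned.

No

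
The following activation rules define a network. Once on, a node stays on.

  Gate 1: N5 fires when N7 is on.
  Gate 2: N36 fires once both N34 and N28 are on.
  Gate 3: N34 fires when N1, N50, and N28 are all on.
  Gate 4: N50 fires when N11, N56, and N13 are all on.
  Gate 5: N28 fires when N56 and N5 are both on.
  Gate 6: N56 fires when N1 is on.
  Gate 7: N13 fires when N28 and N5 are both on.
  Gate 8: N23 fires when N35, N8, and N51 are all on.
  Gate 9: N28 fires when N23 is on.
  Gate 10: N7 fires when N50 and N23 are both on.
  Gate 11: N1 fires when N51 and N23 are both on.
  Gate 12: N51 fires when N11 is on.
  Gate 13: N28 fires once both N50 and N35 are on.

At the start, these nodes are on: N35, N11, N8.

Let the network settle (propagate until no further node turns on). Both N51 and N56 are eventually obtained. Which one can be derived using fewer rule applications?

N51

N51: Gate 12: N11 on → N51 on. [1 rule application]
N56: N11 is on, so N51 fires (Gate 12). N35, N8, and N51 are on, so N23 fires (Gate 8). Gate 11: N51 and N23 on → N1 on. N1 is on, so N56 fires (Gate 6). [4 rule applications]
N51 needs fewer.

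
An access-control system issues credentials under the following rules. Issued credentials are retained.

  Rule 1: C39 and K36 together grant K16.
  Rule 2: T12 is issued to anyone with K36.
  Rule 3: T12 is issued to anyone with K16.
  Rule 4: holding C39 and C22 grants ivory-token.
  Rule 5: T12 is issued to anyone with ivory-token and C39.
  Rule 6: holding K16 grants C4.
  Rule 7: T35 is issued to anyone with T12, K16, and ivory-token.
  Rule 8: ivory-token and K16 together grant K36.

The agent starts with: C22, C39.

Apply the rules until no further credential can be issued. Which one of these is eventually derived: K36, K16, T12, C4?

Holding C39 and C22 grants ivory-token (Rule 4).
Holding ivory-token and C39 grants T12 (Rule 5).
C4 would need K16 (Rule 6), but K16 is never granted. K36 would need ivory-token and K16 (Rule 8), but K16 is never granted. K16 would need C39 and K36 (Rule 1), but K36 is never granted.

T12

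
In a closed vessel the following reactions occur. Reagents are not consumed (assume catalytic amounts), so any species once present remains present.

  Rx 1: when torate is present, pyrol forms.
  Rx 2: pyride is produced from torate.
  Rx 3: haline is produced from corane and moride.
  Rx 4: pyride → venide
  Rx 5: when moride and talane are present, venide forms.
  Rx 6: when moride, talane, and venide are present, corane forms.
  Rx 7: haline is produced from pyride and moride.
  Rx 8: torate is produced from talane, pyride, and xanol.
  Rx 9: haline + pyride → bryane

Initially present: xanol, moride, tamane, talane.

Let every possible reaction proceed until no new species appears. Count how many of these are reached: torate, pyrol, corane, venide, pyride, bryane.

2

moride and talane present → venide forms (Rx 5).
moride, talane, and venide present → corane forms (Rx 6).
torate would need talane, pyride, and xanol (Rx 8), but pyride never forms.
pyrol would need torate (Rx 1), but torate never forms.
corane: reached.
venide: reached.
pyride would need torate (Rx 2), but torate never forms.
bryane would need haline and pyride (Rx 9), but pyride never forms.
Reached: corane and venide — 2 of the 6.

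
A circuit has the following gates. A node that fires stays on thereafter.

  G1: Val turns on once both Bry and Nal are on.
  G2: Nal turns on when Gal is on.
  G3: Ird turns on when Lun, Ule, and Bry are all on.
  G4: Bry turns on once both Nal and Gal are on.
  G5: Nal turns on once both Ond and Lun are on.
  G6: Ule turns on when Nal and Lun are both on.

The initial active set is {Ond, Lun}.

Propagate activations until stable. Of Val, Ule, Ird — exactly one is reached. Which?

Ond and Lun are on, so Nal turns on (G5).
G6: Nal and Lun on → Ule on.
Ird would need Lun, Ule, and Bry (G3), but Bry never turns on. Val would need Bry and Nal (G1), but Bry never turns on.

Ule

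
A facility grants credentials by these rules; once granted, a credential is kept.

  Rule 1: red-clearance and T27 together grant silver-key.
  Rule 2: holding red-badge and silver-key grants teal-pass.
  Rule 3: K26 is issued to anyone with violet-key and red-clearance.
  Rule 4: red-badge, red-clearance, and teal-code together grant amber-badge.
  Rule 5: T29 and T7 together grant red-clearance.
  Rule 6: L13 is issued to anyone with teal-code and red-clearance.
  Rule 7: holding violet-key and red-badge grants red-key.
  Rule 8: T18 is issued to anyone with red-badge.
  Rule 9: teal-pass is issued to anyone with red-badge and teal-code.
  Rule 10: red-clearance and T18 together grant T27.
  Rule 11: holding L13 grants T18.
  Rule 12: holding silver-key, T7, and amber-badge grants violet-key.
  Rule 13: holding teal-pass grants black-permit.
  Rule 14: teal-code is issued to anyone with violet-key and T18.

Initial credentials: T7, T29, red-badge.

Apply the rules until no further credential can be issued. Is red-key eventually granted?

red-key would need violet-key and red-badge (Rule 7), but violet-key is never granted.

No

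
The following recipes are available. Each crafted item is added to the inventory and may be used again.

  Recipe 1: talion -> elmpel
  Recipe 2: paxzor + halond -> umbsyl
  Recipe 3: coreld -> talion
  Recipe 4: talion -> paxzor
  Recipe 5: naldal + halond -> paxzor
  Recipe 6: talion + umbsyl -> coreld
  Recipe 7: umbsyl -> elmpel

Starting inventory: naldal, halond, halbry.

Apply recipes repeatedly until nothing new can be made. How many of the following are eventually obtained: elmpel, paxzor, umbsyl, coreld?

Using Recipe 5, naldal and halond make paxzor.
Using Recipe 2, paxzor and halond make umbsyl.
umbsyl -> elmpel (Recipe 7).
elmpel: reached.
paxzor: reached.
umbsyl: reached.
coreld would need talion and umbsyl (Recipe 6), but talion is never obtained.
Reached: elmpel, paxzor, and umbsyl — 3 of the 4.

3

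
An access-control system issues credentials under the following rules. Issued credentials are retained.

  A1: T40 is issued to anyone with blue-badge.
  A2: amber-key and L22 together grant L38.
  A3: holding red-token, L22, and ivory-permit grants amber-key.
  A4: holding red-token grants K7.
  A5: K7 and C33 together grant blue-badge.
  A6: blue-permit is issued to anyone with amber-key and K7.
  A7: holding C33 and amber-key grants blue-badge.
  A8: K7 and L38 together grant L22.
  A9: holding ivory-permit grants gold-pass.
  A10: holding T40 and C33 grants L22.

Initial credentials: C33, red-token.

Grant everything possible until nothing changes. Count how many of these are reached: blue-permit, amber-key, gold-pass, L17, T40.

Holding red-token grants K7 (A4).
Holding K7 and C33 grants blue-badge (A5).
Holding blue-badge grants T40 (A1).
blue-permit would need amber-key and K7 (A6), but amber-key is never granted.
amber-key would need red-token, L22, and ivory-permit (A3), but ivory-permit is never granted.
gold-pass would need ivory-permit (A9), but ivory-permit is never granted.
No rule produces L17, and it is not given.
T40: reached.
Reached: T40 — 1 of the 5.

1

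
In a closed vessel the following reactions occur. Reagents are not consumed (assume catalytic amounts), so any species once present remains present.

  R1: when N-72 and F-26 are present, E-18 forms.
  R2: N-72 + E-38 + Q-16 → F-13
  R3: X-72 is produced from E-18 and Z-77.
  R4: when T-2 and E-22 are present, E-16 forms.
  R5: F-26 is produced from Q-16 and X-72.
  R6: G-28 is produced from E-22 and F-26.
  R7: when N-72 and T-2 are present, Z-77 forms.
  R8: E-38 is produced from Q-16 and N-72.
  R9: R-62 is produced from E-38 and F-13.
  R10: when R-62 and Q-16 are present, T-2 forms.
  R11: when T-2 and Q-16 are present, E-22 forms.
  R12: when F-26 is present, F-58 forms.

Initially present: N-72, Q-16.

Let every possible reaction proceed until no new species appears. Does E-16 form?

Q-16 and N-72 present → E-38 forms (R8).
N-72, E-38, and Q-16 present → F-13 forms (R2).
E-38 and F-13 present → R-62 forms (R9).
R-62 and Q-16 present → T-2 forms (R10).
T-2 and Q-16 present → E-22 forms (R11).
T-2 and E-22 present → E-16 forms (R4).

Yes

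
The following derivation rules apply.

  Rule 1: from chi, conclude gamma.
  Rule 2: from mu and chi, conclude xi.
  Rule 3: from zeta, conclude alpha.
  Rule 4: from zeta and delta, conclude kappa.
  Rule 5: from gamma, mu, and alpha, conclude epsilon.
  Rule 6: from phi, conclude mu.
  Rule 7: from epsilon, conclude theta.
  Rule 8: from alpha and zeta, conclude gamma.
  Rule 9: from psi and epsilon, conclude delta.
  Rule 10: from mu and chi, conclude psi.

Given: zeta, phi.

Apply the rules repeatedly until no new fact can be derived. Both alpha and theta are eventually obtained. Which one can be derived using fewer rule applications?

alpha

alpha: zeta holds, so alpha follows (Rule 3). [1 rule application]
theta: phi holds, so mu follows (Rule 6). From zeta, Rule 3 gives alpha. From alpha and zeta, Rule 8 gives gamma. From gamma, mu, and alpha, Rule 5 gives epsilon. From epsilon, Rule 7 gives theta. [5 rule applications]
alpha needs fewer.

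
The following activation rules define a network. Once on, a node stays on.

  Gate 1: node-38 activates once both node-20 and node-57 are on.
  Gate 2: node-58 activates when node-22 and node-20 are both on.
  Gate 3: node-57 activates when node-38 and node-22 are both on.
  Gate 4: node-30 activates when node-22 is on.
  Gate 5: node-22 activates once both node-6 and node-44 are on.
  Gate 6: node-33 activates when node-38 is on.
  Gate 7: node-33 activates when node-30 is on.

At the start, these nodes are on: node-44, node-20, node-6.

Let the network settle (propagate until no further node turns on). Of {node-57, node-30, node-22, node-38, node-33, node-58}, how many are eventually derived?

node-6 and node-44 are on, so node-22 activates (Gate 5).
node-22 is on, so node-30 activates (Gate 4).
node-22 and node-20 are on, so node-58 activates (Gate 2).
node-30 is on, so node-33 activates (Gate 7).
node-57 would need node-38 and node-22 (Gate 3), but node-38 never turns on.
node-30: reached.
node-22: reached.
node-38 would need node-20 and node-57 (Gate 1), but node-57 never turns on.
node-33: reached.
node-58: reached.
Reached: node-30, node-22, node-33, and node-58 — 4 of the 6.

4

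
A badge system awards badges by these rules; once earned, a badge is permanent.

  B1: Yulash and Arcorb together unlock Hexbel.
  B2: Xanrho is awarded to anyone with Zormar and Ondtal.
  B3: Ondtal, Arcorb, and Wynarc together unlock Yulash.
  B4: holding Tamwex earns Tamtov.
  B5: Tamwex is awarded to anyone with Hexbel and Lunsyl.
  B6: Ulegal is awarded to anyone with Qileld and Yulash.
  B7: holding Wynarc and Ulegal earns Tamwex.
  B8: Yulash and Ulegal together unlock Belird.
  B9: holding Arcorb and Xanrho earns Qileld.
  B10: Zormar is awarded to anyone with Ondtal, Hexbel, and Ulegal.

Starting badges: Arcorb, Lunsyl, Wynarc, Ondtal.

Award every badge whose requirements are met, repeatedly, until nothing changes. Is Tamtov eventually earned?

With Ondtal, Arcorb, and Wynarc, Yulash is earned (B3).
With Yulash and Arcorb, Hexbel is earned (B1).
With Hexbel and Lunsyl, Tamwex is earned (B5).
With Tamwex, Tamtov is earned (B4).

Yes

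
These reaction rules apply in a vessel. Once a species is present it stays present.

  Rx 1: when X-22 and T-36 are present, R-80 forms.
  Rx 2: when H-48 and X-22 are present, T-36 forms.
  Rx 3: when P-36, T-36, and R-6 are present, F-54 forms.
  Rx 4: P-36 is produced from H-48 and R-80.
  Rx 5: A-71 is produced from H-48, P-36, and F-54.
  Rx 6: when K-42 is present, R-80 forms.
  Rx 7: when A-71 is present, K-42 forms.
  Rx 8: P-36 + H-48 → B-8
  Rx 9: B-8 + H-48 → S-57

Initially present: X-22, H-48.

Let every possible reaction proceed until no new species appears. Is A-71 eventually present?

No

A-71 would need H-48, P-36, and F-54 (Rx 5), but F-54 never forms.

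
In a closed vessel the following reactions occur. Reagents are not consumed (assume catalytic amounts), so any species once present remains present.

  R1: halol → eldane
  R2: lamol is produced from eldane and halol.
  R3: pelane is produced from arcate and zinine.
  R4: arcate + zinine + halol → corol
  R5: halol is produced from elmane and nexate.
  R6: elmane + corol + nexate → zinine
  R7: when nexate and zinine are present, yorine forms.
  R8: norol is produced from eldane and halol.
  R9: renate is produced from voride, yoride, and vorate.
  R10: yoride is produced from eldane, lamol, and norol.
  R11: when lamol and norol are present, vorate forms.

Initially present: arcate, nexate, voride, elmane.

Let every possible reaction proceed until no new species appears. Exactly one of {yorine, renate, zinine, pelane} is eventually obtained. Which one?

renate

elmane and nexate present → halol forms (R5).
halol present → eldane forms (R1).
eldane and halol present → norol forms (R8).
eldane and halol present → lamol forms (R2).
eldane, lamol, and norol present → yoride forms (R10).
lamol and norol present → vorate forms (R11).
voride, yoride, and vorate present → renate forms (R9).
pelane would need arcate and zinine (R3), but zinine never forms. yorine would need nexate and zinine (R7), but zinine never forms. zinine would need elmane, corol, and nexate (R6), but corol never forms.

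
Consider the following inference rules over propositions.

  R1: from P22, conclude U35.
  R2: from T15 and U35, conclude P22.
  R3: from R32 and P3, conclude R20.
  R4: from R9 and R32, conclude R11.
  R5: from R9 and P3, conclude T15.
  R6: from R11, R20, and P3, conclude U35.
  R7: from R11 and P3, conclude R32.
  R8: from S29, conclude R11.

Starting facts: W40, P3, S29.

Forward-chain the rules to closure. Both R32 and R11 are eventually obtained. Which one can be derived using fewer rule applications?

R11

R11: S29 holds, so R11 follows (R8). [1 rule application]
R32: S29 holds, so R11 follows (R8). R11 and P3 hold, so R32 follows (R7). [2 rule applications]
R11 needs fewer.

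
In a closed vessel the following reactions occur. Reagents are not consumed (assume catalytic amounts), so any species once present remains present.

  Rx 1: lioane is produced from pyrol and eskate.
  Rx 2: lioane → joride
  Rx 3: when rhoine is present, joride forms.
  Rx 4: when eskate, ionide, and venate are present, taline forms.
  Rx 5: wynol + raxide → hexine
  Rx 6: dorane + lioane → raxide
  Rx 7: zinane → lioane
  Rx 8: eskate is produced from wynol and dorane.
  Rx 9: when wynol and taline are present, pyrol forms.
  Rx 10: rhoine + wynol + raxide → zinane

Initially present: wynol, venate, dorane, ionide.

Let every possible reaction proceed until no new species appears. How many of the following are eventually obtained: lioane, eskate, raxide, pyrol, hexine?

wynol and dorane present → eskate forms (Rx 8).
eskate, ionide, and venate present → taline forms (Rx 4).
wynol and taline present → pyrol forms (Rx 9).
pyrol and eskate present → lioane forms (Rx 1).
dorane and lioane present → raxide forms (Rx 6).
wynol and raxide present → hexine forms (Rx 5).
lioane: reached.
eskate: reached.
raxide: reached.
pyrol: reached.
hexine: reached.
All 5 are reached.

5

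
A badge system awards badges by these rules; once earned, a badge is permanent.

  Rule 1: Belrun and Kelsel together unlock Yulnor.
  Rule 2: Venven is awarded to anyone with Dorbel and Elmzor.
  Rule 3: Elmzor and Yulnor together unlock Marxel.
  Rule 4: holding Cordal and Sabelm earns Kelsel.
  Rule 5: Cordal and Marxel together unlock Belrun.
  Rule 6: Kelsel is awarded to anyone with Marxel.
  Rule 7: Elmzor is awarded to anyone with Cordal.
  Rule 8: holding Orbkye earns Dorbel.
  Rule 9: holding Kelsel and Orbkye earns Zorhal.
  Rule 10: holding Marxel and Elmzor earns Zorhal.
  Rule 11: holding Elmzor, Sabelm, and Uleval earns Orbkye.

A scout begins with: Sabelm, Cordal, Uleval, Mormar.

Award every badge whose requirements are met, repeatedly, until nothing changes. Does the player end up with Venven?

Yes

With Cordal, Elmzor is earned (Rule 7).
With Elmzor, Sabelm, and Uleval, Orbkye is earned (Rule 11).
With Orbkye, Dorbel is earned (Rule 8).
With Dorbel and Elmzor, Venven is earned (Rule 2).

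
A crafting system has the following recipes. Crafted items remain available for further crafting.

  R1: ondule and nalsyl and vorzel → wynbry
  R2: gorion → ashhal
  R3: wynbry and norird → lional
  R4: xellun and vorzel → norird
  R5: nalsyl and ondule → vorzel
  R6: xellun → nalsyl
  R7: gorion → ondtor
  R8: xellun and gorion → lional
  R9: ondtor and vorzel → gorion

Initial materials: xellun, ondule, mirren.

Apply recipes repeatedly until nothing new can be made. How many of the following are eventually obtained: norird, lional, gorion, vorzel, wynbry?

4

Using R6, xellun makes nalsyl.
nalsyl and ondule → vorzel (R5).
xellun and vorzel → norird (R4).
ondule and nalsyl and vorzel → wynbry (R1).
Using R3, wynbry and norird make lional.
norird: reached.
lional: reached.
gorion would need ondtor and vorzel (R9), but ondtor is never obtained.
vorzel: reached.
wynbry: reached.
Reached: norird, lional, vorzel, and wynbry — 4 of the 5.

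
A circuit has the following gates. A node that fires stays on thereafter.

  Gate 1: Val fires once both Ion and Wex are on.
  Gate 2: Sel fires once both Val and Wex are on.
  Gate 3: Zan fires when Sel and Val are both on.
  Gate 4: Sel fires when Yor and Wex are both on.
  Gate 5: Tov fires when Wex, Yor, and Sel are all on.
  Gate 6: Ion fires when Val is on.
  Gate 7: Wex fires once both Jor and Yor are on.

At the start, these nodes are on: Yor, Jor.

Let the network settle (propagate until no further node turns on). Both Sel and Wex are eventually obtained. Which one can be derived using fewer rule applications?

Wex: Jor and Yor are on, so Wex fires (Gate 7). [1 rule application]
Sel: Jor and Yor are on, so Wex fires (Gate 7). Yor and Wex are on, so Sel fires (Gate 4). [2 rule applications]
Wex needs fewer.

Wex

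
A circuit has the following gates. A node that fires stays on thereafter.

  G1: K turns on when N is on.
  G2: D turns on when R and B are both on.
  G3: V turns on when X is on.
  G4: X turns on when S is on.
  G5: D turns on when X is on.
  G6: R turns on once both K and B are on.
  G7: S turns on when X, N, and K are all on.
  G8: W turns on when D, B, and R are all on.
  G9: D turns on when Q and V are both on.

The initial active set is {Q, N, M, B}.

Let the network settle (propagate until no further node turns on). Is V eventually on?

V would need X (G3), but X never turns on.

No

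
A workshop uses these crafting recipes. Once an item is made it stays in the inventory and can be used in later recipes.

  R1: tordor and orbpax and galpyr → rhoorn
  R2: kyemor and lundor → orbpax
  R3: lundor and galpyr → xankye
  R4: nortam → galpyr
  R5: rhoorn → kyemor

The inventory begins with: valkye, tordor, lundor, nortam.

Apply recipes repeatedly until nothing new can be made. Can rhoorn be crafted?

No

rhoorn would need tordor, orbpax, and galpyr (R1), but orbpax is never obtained.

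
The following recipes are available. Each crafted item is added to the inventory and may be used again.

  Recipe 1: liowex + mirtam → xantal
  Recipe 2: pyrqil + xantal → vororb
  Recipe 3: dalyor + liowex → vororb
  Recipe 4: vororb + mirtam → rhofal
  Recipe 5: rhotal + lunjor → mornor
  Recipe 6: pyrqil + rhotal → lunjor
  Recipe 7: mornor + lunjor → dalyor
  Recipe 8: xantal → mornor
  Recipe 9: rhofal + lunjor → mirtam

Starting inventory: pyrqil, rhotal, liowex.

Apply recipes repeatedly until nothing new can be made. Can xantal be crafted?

xantal would need liowex and mirtam (Recipe 1), but mirtam is never obtained.

No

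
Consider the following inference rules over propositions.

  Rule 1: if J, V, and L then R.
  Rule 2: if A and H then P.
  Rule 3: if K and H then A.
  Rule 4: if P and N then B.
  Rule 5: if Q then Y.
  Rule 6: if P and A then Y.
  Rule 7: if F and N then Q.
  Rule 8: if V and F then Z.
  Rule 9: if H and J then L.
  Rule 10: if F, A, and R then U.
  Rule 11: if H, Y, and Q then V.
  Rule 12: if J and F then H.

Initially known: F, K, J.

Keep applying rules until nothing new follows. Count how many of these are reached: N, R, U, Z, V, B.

0

No rule produces N, and it is not given.
R would need J, V, and L (Rule 1), but V is never established.
U would need F, A, and R (Rule 10), but R is never established.
Z would need V and F (Rule 8), but V is never established.
V would need H, Y, and Q (Rule 11), but Q is never established.
B would need P and N (Rule 4), but N is never established.
None of the 6 are reached.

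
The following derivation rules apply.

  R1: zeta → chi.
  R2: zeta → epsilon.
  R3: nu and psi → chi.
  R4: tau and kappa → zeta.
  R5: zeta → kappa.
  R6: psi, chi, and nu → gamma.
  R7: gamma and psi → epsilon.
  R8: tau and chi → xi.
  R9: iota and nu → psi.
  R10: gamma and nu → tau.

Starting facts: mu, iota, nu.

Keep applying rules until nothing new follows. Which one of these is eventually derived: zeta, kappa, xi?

xi

iota and nu hold, so psi follows (R9).
nu and psi hold, so chi follows (R3).
From psi, chi, and nu, R6 gives gamma.
gamma and nu hold, so tau follows (R10).
tau and chi hold, so xi follows (R8).
kappa would need zeta (R5), but zeta is never established. zeta would need tau and kappa (R4), but kappa is never established.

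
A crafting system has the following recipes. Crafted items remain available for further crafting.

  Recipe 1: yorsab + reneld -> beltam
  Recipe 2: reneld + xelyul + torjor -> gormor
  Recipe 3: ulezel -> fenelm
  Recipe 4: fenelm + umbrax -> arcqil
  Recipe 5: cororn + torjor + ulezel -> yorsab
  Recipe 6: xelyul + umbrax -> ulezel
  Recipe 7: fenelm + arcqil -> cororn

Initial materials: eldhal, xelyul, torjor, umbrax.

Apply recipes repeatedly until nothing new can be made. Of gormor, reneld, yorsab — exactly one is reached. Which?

yorsab

Using Recipe 6, xelyul and umbrax make ulezel.
Using Recipe 3, ulezel makes fenelm.
Using Recipe 4, fenelm and umbrax make arcqil.
Using Recipe 7, fenelm and arcqil make cororn.
cororn + torjor + ulezel -> yorsab (Recipe 5).
gormor would need reneld, xelyul, and torjor (Recipe 2), but reneld is never obtained. No rule produces reneld, and it is not given.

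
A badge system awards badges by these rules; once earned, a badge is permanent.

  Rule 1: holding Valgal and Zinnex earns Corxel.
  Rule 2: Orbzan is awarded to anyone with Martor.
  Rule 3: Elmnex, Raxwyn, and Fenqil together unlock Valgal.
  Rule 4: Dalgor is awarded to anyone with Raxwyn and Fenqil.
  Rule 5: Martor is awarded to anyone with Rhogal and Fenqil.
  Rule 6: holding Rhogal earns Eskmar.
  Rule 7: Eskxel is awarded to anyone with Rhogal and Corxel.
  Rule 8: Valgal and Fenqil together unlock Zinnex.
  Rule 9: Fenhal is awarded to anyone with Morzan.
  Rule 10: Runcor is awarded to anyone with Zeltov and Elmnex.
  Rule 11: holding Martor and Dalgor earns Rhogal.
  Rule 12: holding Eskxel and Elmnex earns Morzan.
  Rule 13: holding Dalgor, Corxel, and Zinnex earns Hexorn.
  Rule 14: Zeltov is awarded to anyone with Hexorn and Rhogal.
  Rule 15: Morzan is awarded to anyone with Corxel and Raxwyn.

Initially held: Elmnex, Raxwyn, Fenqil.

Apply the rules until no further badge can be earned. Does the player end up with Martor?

No

Martor would need Rhogal and Fenqil (Rule 5), but Rhogal is never earned.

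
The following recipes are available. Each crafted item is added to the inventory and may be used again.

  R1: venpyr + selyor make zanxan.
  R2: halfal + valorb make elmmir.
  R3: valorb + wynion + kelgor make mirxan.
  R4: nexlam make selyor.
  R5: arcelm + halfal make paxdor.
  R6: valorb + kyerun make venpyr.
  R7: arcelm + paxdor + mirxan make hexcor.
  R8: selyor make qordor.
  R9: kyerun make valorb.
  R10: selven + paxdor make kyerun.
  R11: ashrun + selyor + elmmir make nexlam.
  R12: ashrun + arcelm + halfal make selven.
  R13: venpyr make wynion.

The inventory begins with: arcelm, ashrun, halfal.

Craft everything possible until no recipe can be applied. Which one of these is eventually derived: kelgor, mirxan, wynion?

ashrun + arcelm + halfal → selven (R12).
Using R5, arcelm and halfal make paxdor.
Using R10, selven and paxdor make kyerun.
Using R9, kyerun makes valorb.
valorb + kyerun → venpyr (R6).
Using R13, venpyr makes wynion.
mirxan would need valorb, wynion, and kelgor (R3), but kelgor is never obtained. No rule produces kelgor, and it is not given.

wynion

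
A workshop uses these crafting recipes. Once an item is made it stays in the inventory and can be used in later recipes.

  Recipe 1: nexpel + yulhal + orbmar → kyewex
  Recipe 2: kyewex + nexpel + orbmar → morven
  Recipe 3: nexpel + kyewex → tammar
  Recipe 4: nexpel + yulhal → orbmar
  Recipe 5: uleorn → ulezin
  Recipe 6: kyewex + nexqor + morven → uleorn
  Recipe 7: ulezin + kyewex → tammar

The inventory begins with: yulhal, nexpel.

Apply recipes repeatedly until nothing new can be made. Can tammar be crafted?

nexpel + yulhal → orbmar (Recipe 4).
nexpel + yulhal + orbmar → kyewex (Recipe 1).
Using Recipe 3, nexpel and kyewex make tammar.

Yes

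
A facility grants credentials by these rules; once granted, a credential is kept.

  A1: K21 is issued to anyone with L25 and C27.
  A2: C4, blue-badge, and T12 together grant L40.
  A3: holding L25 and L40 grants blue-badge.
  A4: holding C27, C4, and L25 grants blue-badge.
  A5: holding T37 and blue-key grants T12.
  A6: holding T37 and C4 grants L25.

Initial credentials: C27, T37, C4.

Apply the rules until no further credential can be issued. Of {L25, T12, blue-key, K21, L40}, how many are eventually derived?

Holding T37 and C4 grants L25 (A6).
Holding L25 and C27 grants K21 (A1).
L25: reached.
T12 would need T37 and blue-key (A5), but blue-key is never granted.
No rule produces blue-key, and it is not given.
K21: reached.
L40 would need C4, blue-badge, and T12 (A2), but T12 is never granted.
Reached: L25 and K21 — 2 of the 5.

2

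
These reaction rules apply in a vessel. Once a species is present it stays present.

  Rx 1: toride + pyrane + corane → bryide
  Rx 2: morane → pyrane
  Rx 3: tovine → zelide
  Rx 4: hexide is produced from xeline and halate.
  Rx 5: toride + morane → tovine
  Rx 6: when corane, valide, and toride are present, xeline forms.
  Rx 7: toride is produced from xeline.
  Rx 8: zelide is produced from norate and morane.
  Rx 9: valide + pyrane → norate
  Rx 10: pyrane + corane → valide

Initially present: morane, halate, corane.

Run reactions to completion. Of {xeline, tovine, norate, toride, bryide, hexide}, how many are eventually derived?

morane present → pyrane forms (Rx 2).
pyrane and corane present → valide forms (Rx 10).
valide and pyrane present → norate forms (Rx 9).
xeline would need corane, valide, and toride (Rx 6), but toride never forms.
tovine would need toride and morane (Rx 5), but toride never forms.
norate: reached.
toride would need xeline (Rx 7), but xeline never forms.
bryide would need toride, pyrane, and corane (Rx 1), but toride never forms.
hexide would need xeline and halate (Rx 4), but xeline never forms.
Reached: norate — 1 of the 6.

1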